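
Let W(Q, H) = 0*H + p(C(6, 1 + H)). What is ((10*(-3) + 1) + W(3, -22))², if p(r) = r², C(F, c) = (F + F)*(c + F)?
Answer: 1047881641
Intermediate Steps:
C(F, c) = 2*F*(F + c) (C(F, c) = (2*F)*(F + c) = 2*F*(F + c))
W(Q, H) = (84 + 12*H)² (W(Q, H) = 0*H + (2*6*(6 + (1 + H)))² = 0 + (2*6*(7 + H))² = 0 + (84 + 12*H)² = (84 + 12*H)²)
((10*(-3) + 1) + W(3, -22))² = ((10*(-3) + 1) + 144*(7 - 22)²)² = ((-30 + 1) + 144*(-15)²)² = (-29 + 144*225)² = (-29 + 32400)² = 32371² = 1047881641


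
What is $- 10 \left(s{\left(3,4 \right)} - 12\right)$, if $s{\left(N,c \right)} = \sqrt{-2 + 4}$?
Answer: $120 - 10 \sqrt{2} \approx 105.86$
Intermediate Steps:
$s{\left(N,c \right)} = \sqrt{2}$
$- 10 \left(s{\left(3,4 \right)} - 12\right) = - 10 \left(\sqrt{2} - 12\right) = - 10 \left(-12 + \sqrt{2}\right) = 120 - 10 \sqrt{2}$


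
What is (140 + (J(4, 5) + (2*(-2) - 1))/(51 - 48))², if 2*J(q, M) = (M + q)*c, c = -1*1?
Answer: 674041/36 ≈ 18723.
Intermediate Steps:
c = -1
J(q, M) = -M/2 - q/2 (J(q, M) = ((M + q)*(-1))/2 = (-M - q)/2 = -M/2 - q/2)
(140 + (J(4, 5) + (2*(-2) - 1))/(51 - 48))² = (140 + ((-½*5 - ½*4) + (2*(-2) - 1))/(51 - 48))² = (140 + ((-5/2 - 2) + (-4 - 1))/3)² = (140 + (-9/2 - 5)*(⅓))² = (140 - 19/2*⅓)² = (140 - 19/6)² = (821/6)² = 674041/36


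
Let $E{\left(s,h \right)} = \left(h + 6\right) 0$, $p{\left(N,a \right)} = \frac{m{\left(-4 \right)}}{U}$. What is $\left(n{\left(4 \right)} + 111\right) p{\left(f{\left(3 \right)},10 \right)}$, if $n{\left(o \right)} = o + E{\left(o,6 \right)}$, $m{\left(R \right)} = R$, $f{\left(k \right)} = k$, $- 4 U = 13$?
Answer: $\frac{1840}{13} \approx 141.54$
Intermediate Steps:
$U = - \frac{13}{4}$ ($U = \left(- \frac{1}{4}\right) 13 = - \frac{13}{4} \approx -3.25$)
$p{\left(N,a \right)} = \frac{16}{13}$ ($p{\left(N,a \right)} = - \frac{4}{- \frac{13}{4}} = \left(-4\right) \left(- \frac{4}{13}\right) = \frac{16}{13}$)
$E{\left(s,h \right)} = 0$ ($E{\left(s,h \right)} = \left(6 + h\right) 0 = 0$)
$n{\left(o \right)} = o$ ($n{\left(o \right)} = o + 0 = o$)
$\left(n{\left(4 \right)} + 111\right) p{\left(f{\left(3 \right)},10 \right)} = \left(4 + 111\right) \frac{16}{13} = 115 \cdot \frac{16}{13} = \frac{1840}{13}$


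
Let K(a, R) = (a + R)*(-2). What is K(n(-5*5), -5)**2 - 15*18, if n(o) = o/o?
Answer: -206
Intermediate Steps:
n(o) = 1
K(a, R) = -2*R - 2*a (K(a, R) = (R + a)*(-2) = -2*R - 2*a)
K(n(-5*5), -5)**2 - 15*18 = (-2*(-5) - 2*1)**2 - 15*18 = (10 - 2)**2 - 270 = 8**2 - 270 = 64 - 270 = -206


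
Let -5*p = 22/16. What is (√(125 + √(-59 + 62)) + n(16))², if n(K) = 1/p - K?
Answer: (216 - 11*√(125 + √3))²/121 ≈ 70.205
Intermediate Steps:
p = -11/40 (p = -22/(5*16) = -⅕*11/8 = -11/40 ≈ -0.27500)
n(K) = -40/11 - K (n(K) = 1/(-11/40) - K = -40/11 - K)
(√(125 + √(-59 + 62)) + n(16))² = (√(125 + √(-59 + 62)) + (-40/11 - 1*16))² = (√(125 + √3) + (-40/11 - 16))² = (√(125 + √3) - 216/11)² = (-216/11 + √(125 + √3))²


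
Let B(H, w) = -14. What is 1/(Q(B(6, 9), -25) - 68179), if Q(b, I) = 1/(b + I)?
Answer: -39/2658982 ≈ -1.4667e-5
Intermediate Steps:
Q(b, I) = 1/(I + b)
1/(Q(B(6, 9), -25) - 68179) = 1/(1/(-25 - 14) - 68179) = 1/(1/(-39) - 68179) = 1/(-1/39 - 68179) = 1/(-2658982/39) = -39/2658982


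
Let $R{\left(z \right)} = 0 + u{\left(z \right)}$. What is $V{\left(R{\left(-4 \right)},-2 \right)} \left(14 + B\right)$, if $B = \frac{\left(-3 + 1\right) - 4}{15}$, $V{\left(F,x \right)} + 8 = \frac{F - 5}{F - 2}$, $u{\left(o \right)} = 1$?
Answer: $- \frac{272}{5} \approx -54.4$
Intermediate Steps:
$R{\left(z \right)} = 1$ ($R{\left(z \right)} = 0 + 1 = 1$)
$V{\left(F,x \right)} = -8 + \frac{-5 + F}{-2 + F}$ ($V{\left(F,x \right)} = -8 + \frac{F - 5}{F - 2} = -8 + \frac{-5 + F}{-2 + F}$)
$B = - \frac{2}{5}$ ($B = \left(-2 - 4\right) \frac{1}{15} = \left(-6\right) \frac{1}{15} = - \frac{2}{5} \approx -0.4$)
$V{\left(R{\left(-4 \right)},-2 \right)} \left(14 + B\right) = \frac{11 - 7}{-2 + 1} \left(14 - \frac{2}{5}\right) = \frac{11 - 7}{-1} \cdot \frac{68}{5} = \left(-1\right) 4 \cdot \frac{68}{5} = \left(-4\right) \frac{68}{5} = - \frac{272}{5}$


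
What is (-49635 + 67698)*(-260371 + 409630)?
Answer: 2696065317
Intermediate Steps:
(-49635 + 67698)*(-260371 + 409630) = 18063*149259 = 2696065317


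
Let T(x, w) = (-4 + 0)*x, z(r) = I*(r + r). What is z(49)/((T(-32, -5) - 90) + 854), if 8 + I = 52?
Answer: 1078/223 ≈ 4.8341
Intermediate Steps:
I = 44 (I = -8 + 52 = 44)
z(r) = 88*r (z(r) = 44*(r + r) = 44*(2*r) = 88*r)
T(x, w) = -4*x
z(49)/((T(-32, -5) - 90) + 854) = (88*49)/((-4*(-32) - 90) + 854) = 4312/((128 - 90) + 854) = 4312/(38 + 854) = 4312/892 = 4312*(1/892) = 1078/223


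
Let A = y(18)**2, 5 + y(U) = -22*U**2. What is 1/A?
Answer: 1/50879689 ≈ 1.9654e-8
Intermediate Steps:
y(U) = -5 - 22*U**2
A = 50879689 (A = (-5 - 22*18**2)**2 = (-5 - 22*324)**2 = (-5 - 7128)**2 = (-7133)**2 = 50879689)
1/A = 1/50879689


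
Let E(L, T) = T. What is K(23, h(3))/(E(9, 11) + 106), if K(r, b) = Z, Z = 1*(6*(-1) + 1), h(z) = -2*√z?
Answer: -5/117 ≈ -0.042735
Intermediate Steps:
Z = -5 (Z = 1*(-6 + 1) = 1*(-5) = -5)
K(r, b) = -5
K(23, h(3))/(E(9, 11) + 106) = -5/(11 + 106) = -5/117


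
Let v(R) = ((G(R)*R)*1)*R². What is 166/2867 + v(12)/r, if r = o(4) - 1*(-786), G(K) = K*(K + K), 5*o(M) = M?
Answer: 3567333242/5639389 ≈ 632.57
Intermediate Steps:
o(M) = M/5
G(K) = 2*K² (G(K) = K*(2*K) = 2*K²)
v(R) = 2*R⁵ (v(R) = (((2*R²)*R)*1)*R² = ((2*R³)*1)*R² = (2*R³)*R² = 2*R⁵)
r = 3934/5 (r = (⅕)*4 - 1*(-786) = ⅘ + 786 = 3934/5 ≈ 786.80)
166/2867 + v(12)/r = 166/2867 + (2*12⁵)/(3934/5) = 166*(1/2867) + (2*248832)*(5/3934) = 166/2867 + 497664*(5/3934) = 166/2867 + 1244160/1967 = 3567333242/5639389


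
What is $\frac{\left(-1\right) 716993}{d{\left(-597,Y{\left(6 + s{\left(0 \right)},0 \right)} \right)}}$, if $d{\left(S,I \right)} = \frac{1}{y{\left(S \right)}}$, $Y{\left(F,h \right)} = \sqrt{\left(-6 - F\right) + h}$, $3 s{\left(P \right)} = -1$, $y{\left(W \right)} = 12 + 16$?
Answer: $-20075804$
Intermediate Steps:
$y{\left(W \right)} = 28$
$s{\left(P \right)} = - \frac{1}{3}$ ($s{\left(P \right)} = \frac{1}{3} \left(-1\right) = - \frac{1}{3}$)
$Y{\left(F,h \right)} = \sqrt{-6 + h - F}$
$d{\left(S,I \right)} = \frac{1}{28}$
$\frac{\left(-1\right) 716993}{d{\left(-597,Y{\left(6 + s{\left(0 \right)},0 \right)} \right)}} = \left(-1\right) 716993 \frac{1}{\frac{1}{28}} = \left(-716993\right) 28 = -20075804$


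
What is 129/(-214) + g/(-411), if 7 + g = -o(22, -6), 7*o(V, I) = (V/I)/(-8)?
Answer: -4326587/7388136 ≈ -0.58561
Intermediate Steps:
o(V, I) = -V/(56*I) (o(V, I) = ((V/I)/(-8))/7 = ((V/I)*(-1/8))/7 = (-V/(8*I))/7 = -V/(56*I))
g = -1187/168 (g = -7 - (-1)*22/(56*(-6)) = -7 - (-1)*22*(-1)/(56*6) = -7 - 1*11/168 = -7 - 11/168 = -1187/168 ≈ -7.0655)
129/(-214) + g/(-411) = 129/(-214) - 1187/168/(-411) = 129*(-1/214) - 1187/168*(-1/411) = -129/214 + 1187/69048 = -4326587/7388136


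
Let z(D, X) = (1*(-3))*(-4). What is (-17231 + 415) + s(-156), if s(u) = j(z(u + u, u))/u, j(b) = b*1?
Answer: -218609/13 ≈ -16816.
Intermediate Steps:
z(D, X) = 12 (z(D, X) = -3*(-4) = 12)
j(b) = b
s(u) = 12/u
(-17231 + 415) + s(-156) = (-17231 + 415) + 12/(-156) = -16816 + 12*(-1/156) = -16816 - 1/13 = -218609/13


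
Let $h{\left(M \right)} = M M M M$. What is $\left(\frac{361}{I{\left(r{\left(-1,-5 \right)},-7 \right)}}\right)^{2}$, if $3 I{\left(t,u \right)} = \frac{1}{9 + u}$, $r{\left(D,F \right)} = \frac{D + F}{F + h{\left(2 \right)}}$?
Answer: $4691556$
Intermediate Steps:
$h{\left(M \right)} = M^{4}$ ($h{\left(M \right)} = M^{2} M M = M^{3} M = M^{4}$)
$r{\left(D,F \right)} = \frac{D + F}{16 + F}$ ($r{\left(D,F \right)} = \frac{D + F}{F + 2^{4}} = \frac{D + F}{F + 16} = \frac{D + F}{16 + F}$)
$I{\left(t,u \right)} = \frac{1}{3 \left(9 + u\right)}$
$\left(\frac{361}{I{\left(r{\left(-1,-5 \right)},-7 \right)}}\right)^{2} = \left(\frac{361}{\frac{1}{3} \frac{1}{9 - 7}}\right)^{2} = \left(\frac{361}{\frac{1}{3} \cdot \frac{1}{2}}\right)^{2} = \left(361 \frac{1}{\frac{1}{6}}\right)^{2} = \left(361 \cdot 6\right)^{2} = 2166^{2} = 4691556$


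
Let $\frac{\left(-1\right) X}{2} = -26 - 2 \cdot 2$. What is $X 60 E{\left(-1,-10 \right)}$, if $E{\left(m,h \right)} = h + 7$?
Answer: $-10800$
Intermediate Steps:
$E{\left(m,h \right)} = 7 + h$
$X = 60$ ($X = - 2 \left(-26 - 2 \cdot 2\right) = - 2 \left(-26 - 4\right) = \left(-2\right) \left(-30\right) = 60$)
$X 60 E{\left(-1,-10 \right)} = 60 \cdot 60 \left(7 - 10\right) = 3600 \left(-3\right) = -10800$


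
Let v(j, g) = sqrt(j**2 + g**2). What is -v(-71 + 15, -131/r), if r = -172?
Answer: -sqrt(92792585)/172 ≈ -56.005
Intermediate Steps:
v(j, g) = sqrt(g**2 + j**2)
-v(-71 + 15, -131/r) = -sqrt((-131/(-172))**2 + (-71 + 15)**2) = -sqrt((-131*(-1/172))**2 + (-56)**2) = -sqrt((131/172)**2 + 3136) = -sqrt(17161/29584 + 3136) = -sqrt(92792585/29584) = -sqrt(92792585)/172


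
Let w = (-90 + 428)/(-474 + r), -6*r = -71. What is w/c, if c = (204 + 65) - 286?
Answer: 2028/47141 ≈ 0.043020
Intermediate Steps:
r = 71/6 (r = -⅙*(-71) = 71/6 ≈ 11.833)
w = -2028/2773 (w = (-90 + 428)/(-474 + 71/6) = 338/(-2773/6) = 338*(-6/2773) = -2028/2773 ≈ -0.73134)
c = -17 (c = 269 - 286 = -17)
w/c = -2028/2773/(-17) = -2028/2773*(-1/17) = 2028/47141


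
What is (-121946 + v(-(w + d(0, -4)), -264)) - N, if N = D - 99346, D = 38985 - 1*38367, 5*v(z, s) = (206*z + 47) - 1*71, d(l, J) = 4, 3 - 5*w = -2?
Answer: -117144/5 ≈ -23429.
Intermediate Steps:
w = 1 (w = 3/5 - 1/5*(-2) = 3/5 + 2/5 = 1)
v(z, s) = -24/5 + 206*z/5 (v(z, s) = ((206*z + 47) - 1*71)/5 = ((47 + 206*z) - 71)/5 = (-24 + 206*z)/5 = -24/5 + 206*z/5)
D = 618 (D = 38985 - 38367 = 618)
N = -98728 (N = 618 - 99346 = -98728)
(-121946 + v(-(w + d(0, -4)), -264)) - N = (-121946 + (-24/5 + 206*(-(1 + 4))/5)) - 1*(-98728) = (-121946 + (-24/5 + 206*(-1*5)/5)) + 98728 = (-121946 + (-24/5 + (206/5)*(-5))) + 98728 = (-121946 + (-24/5 - 206)) + 98728 = (-121946 - 1054/5) + 98728 = -610784/5 + 98728 = -117144/5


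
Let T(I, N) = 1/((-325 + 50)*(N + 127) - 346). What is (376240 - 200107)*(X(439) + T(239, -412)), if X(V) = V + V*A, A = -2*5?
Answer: -54300496640874/78029 ≈ -6.9590e+8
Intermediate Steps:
T(I, N) = 1/(-35271 - 275*N) (T(I, N) = 1/(-275*(127 + N) - 346) = 1/((-34925 - 275*N) - 346) = 1/(-35271 - 275*N))
A = -10
X(V) = -9*V (X(V) = V + V*(-10) = V - 10*V = -9*V)
(376240 - 200107)*(X(439) + T(239, -412)) = (376240 - 200107)*(-9*439 - 1/(35271 + 275*(-412))) = 176133*(-3951 - 1/(35271 - 113300)) = 176133*(-3951 - 1/(-78029)) = 176133*(-3951 - 1*(-1/78029)) = 176133*(-3951 + 1/78029) = 176133*(-308292578/78029) = -54300496640874/78029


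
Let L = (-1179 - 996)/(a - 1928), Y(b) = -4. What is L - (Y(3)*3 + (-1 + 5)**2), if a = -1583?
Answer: -11869/3511 ≈ -3.3805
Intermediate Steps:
L = 2175/3511 (L = (-1179 - 996)/(-1583 - 1928) = -2175/(-3511) = -2175*(-1/3511) = 2175/3511 ≈ 0.61948)
L - (Y(3)*3 + (-1 + 5)**2) = 2175/3511 - (-4*3 + (-1 + 5)**2) = 2175/3511 - (-12 + 4**2) = 2175/3511 - (-12 + 16) = 2175/3511 - 1*4 = 2175/3511 - 4 = -11869/3511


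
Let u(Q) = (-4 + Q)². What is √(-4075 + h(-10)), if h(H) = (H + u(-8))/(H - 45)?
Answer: I*√12334245/55 ≈ 63.855*I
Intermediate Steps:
h(H) = (144 + H)/(-45 + H) (h(H) = (H + (-4 - 8)²)/(H - 45) = (H + (-12)²)/(-45 + H) = (H + 144)/(-45 + H) = (144 + H)/(-45 + H))
√(-4075 + h(-10)) = √(-4075 + (144 - 10)/(-45 - 10)) = √(-4075 + 134/(-55)) = √(-4075 - 1/55*134) = √(-4075 - 134/55) = √(-224259/55) = I*√12334245/55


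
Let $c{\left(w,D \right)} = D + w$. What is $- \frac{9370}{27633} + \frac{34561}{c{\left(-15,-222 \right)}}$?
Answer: $- \frac{319081601}{2183007} \approx -146.17$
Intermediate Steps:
$- \frac{9370}{27633} + \frac{34561}{c{\left(-15,-222 \right)}} = - \frac{9370}{27633} + \frac{34561}{-222 - 15} = \left(-9370\right) \frac{1}{27633} + \frac{34561}{-237} = - \frac{9370}{27633} + 34561 \left(- \frac{1}{237}\right) = - \frac{9370}{27633} - \frac{34561}{237} = - \frac{319081601}{2183007}$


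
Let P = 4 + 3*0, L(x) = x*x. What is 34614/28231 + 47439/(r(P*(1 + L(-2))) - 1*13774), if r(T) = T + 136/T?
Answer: -1439008047/646828672 ≈ -2.2247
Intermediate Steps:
L(x) = x**2
P = 4 (P = 4 + 0 = 4)
34614/28231 + 47439/(r(P*(1 + L(-2))) - 1*13774) = 34614/28231 + 47439/((4*(1 + (-2)**2) + 136/((4*(1 + (-2)**2)))) - 1*13774) = 34614*(1/28231) + 47439/((4*(1 + 4) + 136/((4*(1 + 4)))) - 13774) = 34614/28231 + 47439/((4*5 + 136/((4*5))) - 13774) = 34614/28231 + 47439/((20 + 136/20) - 13774) = 34614/28231 + 47439/((20 + 136*(1/20)) - 13774) = 34614/28231 + 47439/((20 + 34/5) - 13774) = 34614/28231 + 47439/(134/5 - 13774) = 34614/28231 + 47439/(-68736/5) = 34614/28231 + 47439*(-5/68736) = 34614/28231 - 79065/22912 = -1439008047/646828672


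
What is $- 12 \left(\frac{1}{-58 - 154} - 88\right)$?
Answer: $\frac{55971}{53} \approx 1056.1$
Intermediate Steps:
$- 12 \left(\frac{1}{-58 - 154} - 88\right) = - 12 \left(\frac{1}{-212} - 88\right) = - 12 \left(- \frac{1}{212} - 88\right) = \left(-12\right) \left(- \frac{18657}{212}\right) = \frac{55971}{53}$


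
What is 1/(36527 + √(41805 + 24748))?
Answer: 36527/1334155176 - √66553/1334155176 ≈ 2.7185e-5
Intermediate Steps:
1/(36527 + √(41805 + 24748)) = 1/(36527 + √66553)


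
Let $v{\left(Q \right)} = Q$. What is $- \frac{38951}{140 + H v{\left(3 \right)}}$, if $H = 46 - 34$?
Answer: $- \frac{3541}{16} \approx -221.31$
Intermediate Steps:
$H = 12$
$- \frac{38951}{140 + H v{\left(3 \right)}} = - \frac{38951}{140 + 12 \cdot 3} = - \frac{38951}{140 + 36} = - \frac{38951}{176} = \left(-38951\right) \frac{1}{176} = - \frac{3541}{16}$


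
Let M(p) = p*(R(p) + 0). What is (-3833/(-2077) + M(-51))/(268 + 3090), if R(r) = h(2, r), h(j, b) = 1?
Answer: -51047/3487283 ≈ -0.014638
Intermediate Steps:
R(r) = 1
M(p) = p (M(p) = p*(1 + 0) = p*1 = p)
(-3833/(-2077) + M(-51))/(268 + 3090) = (-3833/(-2077) - 51)/(268 + 3090) = (-3833*(-1/2077) - 51)/3358 = (3833/2077 - 51)*(1/3358) = -102094/2077*1/3358 = -51047/3487283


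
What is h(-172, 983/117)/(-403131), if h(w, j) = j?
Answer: -983/47166327 ≈ -2.0841e-5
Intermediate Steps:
h(-172, 983/117)/(-403131) = (983/117)/(-403131) = (983*(1/117))*(-1/403131) = (983/117)*(-1/403131) = -983/47166327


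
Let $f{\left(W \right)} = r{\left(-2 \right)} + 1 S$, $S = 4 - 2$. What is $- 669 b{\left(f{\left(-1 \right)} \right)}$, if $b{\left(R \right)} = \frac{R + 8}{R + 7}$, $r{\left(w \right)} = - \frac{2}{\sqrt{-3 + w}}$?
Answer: $\frac{1338 \left(- \sqrt{5} + 25 i\right)}{- 45 i + 2 \sqrt{5}} \approx -742.61 + 7.3151 i$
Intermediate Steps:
$S = 2$
$r{\left(w \right)} = - \frac{2}{\sqrt{-3 + w}}$
$f{\left(W \right)} = 2 + \frac{2 i \sqrt{5}}{5}$ ($f{\left(W \right)} = - \frac{2}{\sqrt{-3 - 2}} + 1 \cdot 2 = - \frac{2}{i \sqrt{5}} + 2 = - 2 \left(- \frac{i \sqrt{5}}{5}\right) + 2 = \frac{2 i \sqrt{5}}{5} + 2 = 2 + \frac{2 i \sqrt{5}}{5}$)
$b{\left(R \right)} = \frac{8 + R}{7 + R}$
$- 669 b{\left(f{\left(-1 \right)} \right)} = - 669 \frac{8 + \left(2 + \frac{2 i \sqrt{5}}{5}\right)}{7 + \left(2 + \frac{2 i \sqrt{5}}{5}\right)} = - 669 \frac{10 + \frac{2 i \sqrt{5}}{5}}{9 + \frac{2 i \sqrt{5}}{5}} = - \frac{669 \left(10 + \frac{2 i \sqrt{5}}{5}\right)}{9 + \frac{2 i \sqrt{5}}{5}}$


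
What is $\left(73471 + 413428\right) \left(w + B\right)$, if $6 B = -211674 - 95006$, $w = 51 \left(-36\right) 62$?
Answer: $- \frac{240935153564}{3} \approx -8.0312 \cdot 10^{10}$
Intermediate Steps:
$w = -113832$ ($w = \left(-1836\right) 62 = -113832$)
$B = - \frac{153340}{3}$ ($B = \frac{-211674 - 95006}{6} = \frac{1}{6} \left(-306680\right) = - \frac{153340}{3} \approx -51113.0$)
$\left(73471 + 413428\right) \left(w + B\right) = \left(73471 + 413428\right) \left(-113832 - \frac{153340}{3}\right) = 486899 \left(- \frac{494836}{3}\right) = - \frac{240935153564}{3}$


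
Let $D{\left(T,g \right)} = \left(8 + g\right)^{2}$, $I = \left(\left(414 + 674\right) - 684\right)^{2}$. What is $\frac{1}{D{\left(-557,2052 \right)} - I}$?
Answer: $\frac{1}{4080384} \approx 2.4508 \cdot 10^{-7}$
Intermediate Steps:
$I = 163216$ ($I = \left(1088 - 684\right)^{2} = 404^{2} = 163216$)
$\frac{1}{D{\left(-557,2052 \right)} - I} = \frac{1}{\left(8 + 2052\right)^{2} - 163216} = \frac{1}{2060^{2} - 163216} = \frac{1}{4243600 - 163216} = \frac{1}{4080384}$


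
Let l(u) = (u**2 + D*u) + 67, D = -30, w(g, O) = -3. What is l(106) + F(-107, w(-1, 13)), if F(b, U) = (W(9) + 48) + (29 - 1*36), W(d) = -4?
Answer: 8160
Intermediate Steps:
F(b, U) = 37 (F(b, U) = (-4 + 48) + (29 - 1*36) = 44 + (29 - 36) = 44 - 7 = 37)
l(u) = 67 + u**2 - 30*u (l(u) = (u**2 - 30*u) + 67 = 67 + u**2 - 30*u)
l(106) + F(-107, w(-1, 13)) = (67 + 106**2 - 30*106) + 37 = (67 + 11236 - 3180) + 37 = 8123 + 37 = 8160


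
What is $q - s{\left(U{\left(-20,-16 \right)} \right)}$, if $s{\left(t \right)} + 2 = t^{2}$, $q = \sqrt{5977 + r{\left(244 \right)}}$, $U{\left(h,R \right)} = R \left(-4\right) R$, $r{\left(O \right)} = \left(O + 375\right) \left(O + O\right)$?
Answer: $-1048574 + \sqrt{308049} \approx -1.048 \cdot 10^{6}$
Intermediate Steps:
$r{\left(O \right)} = 2 O \left(375 + O\right)$ ($r{\left(O \right)} = \left(375 + O\right) 2 O = 2 O \left(375 + O\right)$)
$U{\left(h,R \right)} = - 4 R^{2}$ ($U{\left(h,R \right)} = - 4 R R = - 4 R^{2}$)
$q = \sqrt{308049}$ ($q = \sqrt{5977 + 2 \cdot 244 \left(375 + 244\right)} = \sqrt{5977 + 2 \cdot 244 \cdot 619} = \sqrt{5977 + 302072} = \sqrt{308049} \approx 555.02$)
$s{\left(t \right)} = -2 + t^{2}$
$q - s{\left(U{\left(-20,-16 \right)} \right)} = \sqrt{308049} - \left(-2 + \left(- 4 \left(-16\right)^{2}\right)^{2}\right) = \sqrt{308049} - \left(-2 + \left(\left(-4\right) 256\right)^{2}\right) = \sqrt{308049} - \left(-2 + \left(-1024\right)^{2}\right) = \sqrt{308049} - \left(-2 + 1048576\right) = \sqrt{308049} - 1048574 = -1048574 + \sqrt{308049}$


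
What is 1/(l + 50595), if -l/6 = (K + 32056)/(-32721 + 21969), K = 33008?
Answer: 224/11341413 ≈ 1.9751e-5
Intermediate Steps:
l = 8133/224 (l = -6*(33008 + 32056)/(-32721 + 21969) = -390384/(-10752) = -390384*(-1)/10752 = -6*(-2711/448) = 8133/224 ≈ 36.308)
1/(l + 50595) = 1/(8133/224 + 50595) = 1/(11341413/224) = 224/11341413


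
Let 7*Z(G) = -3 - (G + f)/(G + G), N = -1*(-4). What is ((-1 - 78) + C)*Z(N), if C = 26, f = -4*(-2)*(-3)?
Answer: 53/14 ≈ 3.7857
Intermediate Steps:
f = -24 (f = 8*(-3) = -24)
N = 4
Z(G) = -3/7 - (-24 + G)/(14*G) (Z(G) = (-3 - (G - 24)/(G + G))/7 = (-3 - (-24 + G)/(2*G))/7 = -3/7 - (-24 + G)/(14*G))
((-1 - 78) + C)*Z(N) = ((-1 - 78) + 26)*((1/14)*(24 - 7*4)/4) = (-79 + 26)*((1/14)*(¼)*(24 - 28)) = -53*(-4)/(14*4) = -53*(-1/14) = 53/14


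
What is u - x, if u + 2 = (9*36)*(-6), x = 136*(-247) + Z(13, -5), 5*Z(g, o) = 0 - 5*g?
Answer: 31659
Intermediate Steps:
Z(g, o) = -g (Z(g, o) = (0 - 5*g)/5 = (-5*g)/5 = -g)
x = -33605 (x = 136*(-247) - 1*13 = -33592 - 13 = -33605)
u = -1946 (u = -2 + (9*36)*(-6) = -2 + 324*(-6) = -2 - 1944 = -1946)
u - x = -1946 - 1*(-33605) = -1946 + 33605 = 31659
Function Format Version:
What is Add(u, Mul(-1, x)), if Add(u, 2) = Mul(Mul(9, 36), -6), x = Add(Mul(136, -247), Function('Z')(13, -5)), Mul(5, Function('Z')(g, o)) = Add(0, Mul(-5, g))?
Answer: 31659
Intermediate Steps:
Function('Z')(g, o) = Mul(-1, g) (Function('Z')(g, o) = Mul(Rational(1, 5), Add(0, Mul(-5, g))) = Mul(Rational(1, 5), Mul(-5, g)) = Mul(-1, g))
x = -33605 (x = Add(Mul(136, -247), Mul(-1, 13)) = Add(-33592, -13) = -33605)
u = -1946 (u = Add(-2, Mul(Mul(9, 36), -6)) = Add(-2, Mul(324, -6)) = Add(-2, -1944) = -1946)
Add(u, Mul(-1, x)) = Add(-1946, Mul(-1, -33605)) = Add(-1946, 33605) = 31659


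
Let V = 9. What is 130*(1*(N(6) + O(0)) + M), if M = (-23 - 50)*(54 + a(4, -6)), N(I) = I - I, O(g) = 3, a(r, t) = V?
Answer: -597480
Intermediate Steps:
a(r, t) = 9
N(I) = 0
M = -4599 (M = (-23 - 50)*(54 + 9) = -73*63 = -4599)
130*(1*(N(6) + O(0)) + M) = 130*(1*(0 + 3) - 4599) = 130*(1*3 - 4599) = 130*(3 - 4599) = 130*(-4596) = -597480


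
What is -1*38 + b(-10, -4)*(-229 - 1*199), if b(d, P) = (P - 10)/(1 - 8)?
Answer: -894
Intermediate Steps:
b(d, P) = 10/7 - P/7 (b(d, P) = (-10 + P)/(-7) = (-10 + P)*(-⅐) = 10/7 - P/7)
-1*38 + b(-10, -4)*(-229 - 1*199) = -1*38 + (10/7 - ⅐*(-4))*(-229 - 1*199) = -38 + (10/7 + 4/7)*(-229 - 199) = -38 + 2*(-428) = -38 - 856 = -894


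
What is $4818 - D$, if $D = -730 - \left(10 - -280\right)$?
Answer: $5838$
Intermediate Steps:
$D = -1020$ ($D = -730 - \left(10 + 280\right) = -730 - 290 = -1020$)
$4818 - D = 4818 - -1020 = 4818 + 1020 = 5838$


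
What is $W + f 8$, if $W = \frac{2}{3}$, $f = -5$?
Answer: $- \frac{118}{3} \approx -39.333$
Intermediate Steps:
$W = \frac{2}{3}$ ($W = 2 \cdot \frac{1}{3} = \frac{2}{3} \approx 0.66667$)
$W + f 8 = \frac{2}{3} - 40 = - \frac{118}{3}$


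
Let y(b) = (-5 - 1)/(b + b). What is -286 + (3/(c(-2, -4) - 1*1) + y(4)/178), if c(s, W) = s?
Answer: -204347/712 ≈ -287.00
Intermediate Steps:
y(b) = -3/b (y(b) = -6*1/(2*b) = -3/b)
-286 + (3/(c(-2, -4) - 1*1) + y(4)/178) = -286 + (3/(-2 - 1*1) - 3/4/178) = -286 + (3/(-2 - 1) - 3*1/4*(1/178)) = -286 + (3/(-3) - 3/4*1/178) = -286 + (3*(-1/3) - 3/712) = -286 + (-1 - 3/712) = -286 - 715/712 = -204347/712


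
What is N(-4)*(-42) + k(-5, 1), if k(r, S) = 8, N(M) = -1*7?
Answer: 302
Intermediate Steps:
N(M) = -7
N(-4)*(-42) + k(-5, 1) = -7*(-42) + 8 = 294 + 8 = 302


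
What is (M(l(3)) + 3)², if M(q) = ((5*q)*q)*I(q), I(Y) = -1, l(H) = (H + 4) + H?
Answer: 247009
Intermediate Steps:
l(H) = 4 + 2*H (l(H) = (4 + H) + H = 4 + 2*H)
M(q) = -5*q² (M(q) = ((5*q)*q)*(-1) = (5*q²)*(-1) = -5*q²)
(M(l(3)) + 3)² = (-5*(4 + 2*3)² + 3)² = (-5*(4 + 6)² + 3)² = (-5*10² + 3)² = (-5*100 + 3)² = (-500 + 3)² = (-497)² = 247009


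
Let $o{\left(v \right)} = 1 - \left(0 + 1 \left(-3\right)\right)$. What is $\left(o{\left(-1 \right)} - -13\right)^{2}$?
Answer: $289$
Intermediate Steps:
$o{\left(v \right)} = 4$ ($o{\left(v \right)} = 1 - \left(0 - 3\right) = 1 - -3 = 1 + 3 = 4$)
$\left(o{\left(-1 \right)} - -13\right)^{2} = \left(4 - -13\right)^{2} = \left(4 + \left(-6 + 19\right)\right)^{2} = \left(4 + 13\right)^{2} = 17^{2} = 289$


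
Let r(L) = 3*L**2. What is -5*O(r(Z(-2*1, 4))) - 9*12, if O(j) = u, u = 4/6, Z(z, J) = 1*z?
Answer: -334/3 ≈ -111.33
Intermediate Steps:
Z(z, J) = z
u = 2/3 (u = 4*(1/6) = 2/3 ≈ 0.66667)
O(j) = 2/3
-5*O(r(Z(-2*1, 4))) - 9*12 = -5*2/3 - 9*12 = -10/3 - 1*108 = -10/3 - 108 = -334/3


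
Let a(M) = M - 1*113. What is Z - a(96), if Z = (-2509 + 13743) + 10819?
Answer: 22070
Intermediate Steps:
a(M) = -113 + M (a(M) = M - 113 = -113 + M)
Z = 22053 (Z = 11234 + 10819 = 22053)
Z - a(96) = 22053 - (-113 + 96) = 22053 - 1*(-17) = 22053 + 17 = 22070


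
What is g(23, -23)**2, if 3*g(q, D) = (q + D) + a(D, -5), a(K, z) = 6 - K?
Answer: 841/9 ≈ 93.444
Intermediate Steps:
g(q, D) = 2 + q/3 (g(q, D) = ((q + D) + (6 - D))/3 = ((D + q) + (6 - D))/3 = (6 + q)/3 = 2 + q/3)
g(23, -23)**2 = (2 + (1/3)*23)**2 = (2 + 23/3)**2 = (29/3)**2 = 841/9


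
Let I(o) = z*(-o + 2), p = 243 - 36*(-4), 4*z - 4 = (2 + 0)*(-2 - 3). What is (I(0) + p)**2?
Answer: 147456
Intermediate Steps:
z = -3/2 (z = 1 + ((2 + 0)*(-2 - 3))/4 = 1 + (2*(-5))/4 = 1 + (1/4)*(-10) = 1 - 5/2 = -3/2 ≈ -1.5000)
p = 387 (p = 243 + 144 = 387)
I(o) = -3 + 3*o/2 (I(o) = -3*(-o + 2)/2 = -3*(2 - o)/2 = -3 + 3*o/2)
(I(0) + p)**2 = ((-3 + (3/2)*0) + 387)**2 = ((-3 + 0) + 387)**2 = (-3 + 387)**2 = 384**2 = 147456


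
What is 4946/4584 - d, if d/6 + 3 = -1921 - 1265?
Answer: 43857601/2292 ≈ 19135.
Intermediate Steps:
d = -19134 (d = -18 + 6*(-1921 - 1265) = -18 + 6*(-3186) = -18 - 19116 = -19134)
4946/4584 - d = 4946/4584 - 1*(-19134) = 4946*(1/4584) + 19134 = 2473/2292 + 19134 = 43857601/2292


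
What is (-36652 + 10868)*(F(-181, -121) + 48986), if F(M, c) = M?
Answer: -1258388120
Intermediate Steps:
(-36652 + 10868)*(F(-181, -121) + 48986) = (-36652 + 10868)*(-181 + 48986) = -25784*48805 = -1258388120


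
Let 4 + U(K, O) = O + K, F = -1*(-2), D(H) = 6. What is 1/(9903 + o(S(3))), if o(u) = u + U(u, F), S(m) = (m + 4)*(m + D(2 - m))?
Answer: 1/10027 ≈ 9.9731e-5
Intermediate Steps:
F = 2
U(K, O) = -4 + K + O (U(K, O) = -4 + (O + K) = -4 + (K + O) = -4 + K + O)
S(m) = (4 + m)*(6 + m) (S(m) = (m + 4)*(m + 6) = (4 + m)*(6 + m))
o(u) = -2 + 2*u (o(u) = u + (-4 + u + 2) = u + (-2 + u) = -2 + 2*u)
1/(9903 + o(S(3))) = 1/(9903 + (-2 + 2*(24 + 3² + 10*3))) = 1/(9903 + (-2 + 2*(24 + 9 + 30))) = 1/(9903 + (-2 + 2*63)) = 1/(9903 + (-2 + 126)) = 1/(9903 + 124) = 1/10027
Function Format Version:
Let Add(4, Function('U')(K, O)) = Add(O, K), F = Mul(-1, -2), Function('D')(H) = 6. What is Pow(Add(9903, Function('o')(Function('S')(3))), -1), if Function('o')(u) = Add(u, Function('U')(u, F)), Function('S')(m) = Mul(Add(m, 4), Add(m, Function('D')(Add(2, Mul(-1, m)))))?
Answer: Rational(1, 10027) ≈ 9.9731e-5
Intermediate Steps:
F = 2
Function('U')(K, O) = Add(-4, K, O) (Function('U')(K, O) = Add(-4, Add(O, K)) = Add(-4, Add(K, O)) = Add(-4, K, O))
Function('S')(m) = Mul(Add(4, m), Add(6, m)) (Function('S')(m) = Mul(Add(m, 4), Add(m, 6)) = Mul(Add(4, m), Add(6, m)))
Function('o')(u) = Add(-2, Mul(2, u)) (Function('o')(u) = Add(u, Add(-4, u, 2)) = Add(u, Add(-2, u)) = Add(-2, Mul(2, u)))
Pow(Add(9903, Function('o')(Function('S')(3))), -1) = Pow(Add(9903, Add(-2, Mul(2, Add(24, Pow(3, 2), Mul(10, 3))))), -1) = Pow(Add(9903, Add(-2, Mul(2, Add(24, 9, 30)))), -1) = Pow(Add(9903, Add(-2, Mul(2, 63))), -1) = Pow(Add(9903, Add(-2, 126)), -1) = Pow(Add(9903, 124), -1) = Pow(10027, -1) = Rational(1, 10027)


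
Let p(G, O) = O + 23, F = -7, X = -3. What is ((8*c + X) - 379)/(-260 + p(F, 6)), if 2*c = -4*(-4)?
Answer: 106/77 ≈ 1.3766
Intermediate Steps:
c = 8 (c = (-4*(-4))/2 = (½)*16 = 8)
p(G, O) = 23 + O
((8*c + X) - 379)/(-260 + p(F, 6)) = ((8*8 - 3) - 379)/(-260 + (23 + 6)) = ((64 - 3) - 379)/(-260 + 29) = (61 - 379)/(-231) = -318*(-1/231) = 106/77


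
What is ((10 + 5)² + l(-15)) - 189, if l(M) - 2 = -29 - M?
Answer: 24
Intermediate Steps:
l(M) = -27 - M (l(M) = 2 + (-29 - M) = -27 - M)
((10 + 5)² + l(-15)) - 189 = ((10 + 5)² + (-27 - 1*(-15))) - 189 = (15² + (-27 + 15)) - 189 = (225 - 12) - 189 = 213 - 189 = 24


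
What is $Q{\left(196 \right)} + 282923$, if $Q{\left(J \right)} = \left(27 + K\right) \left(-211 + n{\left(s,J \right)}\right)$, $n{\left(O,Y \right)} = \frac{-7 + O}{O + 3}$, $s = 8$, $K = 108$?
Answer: $\frac{2798953}{11} \approx 2.5445 \cdot 10^{5}$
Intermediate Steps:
$n{\left(O,Y \right)} = \frac{-7 + O}{3 + O}$
$Q{\left(J \right)} = - \frac{313200}{11}$ ($Q{\left(J \right)} = \left(27 + 108\right) \left(-211 + \frac{-7 + 8}{3 + 8}\right) = 135 \left(-211 + \frac{1}{11} \cdot 1\right) = 135 \left(-211 + \frac{1}{11}\right) = 135 \left(- \frac{2320}{11}\right) = - \frac{313200}{11}$)
$Q{\left(196 \right)} + 282923 = - \frac{313200}{11} + 282923 = \frac{2798953}{11}$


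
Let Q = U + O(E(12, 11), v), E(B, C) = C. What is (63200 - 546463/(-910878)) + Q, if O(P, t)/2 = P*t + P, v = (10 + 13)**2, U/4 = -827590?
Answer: -2947145222537/910878 ≈ -3.2355e+6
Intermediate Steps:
U = -3310360 (U = 4*(-827590) = -3310360)
v = 529 (v = 23**2 = 529)
O(P, t) = 2*P + 2*P*t (O(P, t) = 2*(P*t + P) = 2*(P + P*t) = 2*P + 2*P*t)
Q = -3298700 (Q = -3310360 + 2*11*(1 + 529) = -3310360 + 2*11*530 = -3310360 + 11660 = -3298700)
(63200 - 546463/(-910878)) + Q = (63200 - 546463/(-910878)) - 3298700 = (63200 - 546463*(-1/910878)) - 3298700 = (63200 + 546463/910878) - 3298700 = 57568036063/910878 - 3298700 = -2947145222537/910878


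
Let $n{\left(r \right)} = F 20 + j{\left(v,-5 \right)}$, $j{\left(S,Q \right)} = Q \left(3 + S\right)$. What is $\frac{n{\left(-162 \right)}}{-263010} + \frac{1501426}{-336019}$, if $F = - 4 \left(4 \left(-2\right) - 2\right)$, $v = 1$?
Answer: $- \frac{13171738236}{2945878573} \approx -4.4712$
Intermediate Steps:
$F = 40$ ($F = - 4 \left(-8 - 2\right) = \left(-4\right) \left(-10\right) = 40$)
$n{\left(r \right)} = 780$ ($n{\left(r \right)} = 40 \cdot 20 - 5 \left(3 + 1\right) = 800 - 20 = 780$)
$\frac{n{\left(-162 \right)}}{-263010} + \frac{1501426}{-336019} = \frac{780}{-263010} + \frac{1501426}{-336019} = 780 \left(- \frac{1}{263010}\right) + 1501426 \left(- \frac{1}{336019}\right) = - \frac{26}{8767} - \frac{1501426}{336019} = - \frac{13171738236}{2945878573}$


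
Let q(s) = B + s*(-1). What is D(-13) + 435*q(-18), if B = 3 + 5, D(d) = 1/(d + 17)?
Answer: 45241/4 ≈ 11310.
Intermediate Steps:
D(d) = 1/(17 + d)
B = 8
q(s) = 8 - s (q(s) = 8 + s*(-1) = 8 - s)
D(-13) + 435*q(-18) = 1/(17 - 13) + 435*(8 - 1*(-18)) = 1/4 + 435*(8 + 18) = 1/4 + 435*26 = 1/4 + 11310 = 45241/4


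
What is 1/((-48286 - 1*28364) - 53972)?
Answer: -1/130622 ≈ -7.6557e-6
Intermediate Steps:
1/((-48286 - 1*28364) - 53972) = 1/((-48286 - 28364) - 53972) = 1/(-76650 - 53972) = 1/(-130622) = -1/130622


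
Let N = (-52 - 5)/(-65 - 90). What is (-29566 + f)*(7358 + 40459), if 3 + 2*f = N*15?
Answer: -43824615219/31 ≈ -1.4137e+9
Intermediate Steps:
N = 57/155 (N = -57/(-155) = -57*(-1/155) = 57/155 ≈ 0.36774)
f = 39/31 (f = -3/2 + ((57/155)*15)/2 = -3/2 + (1/2)*(171/31) = -3/2 + 171/62 = 39/31 ≈ 1.2581)
(-29566 + f)*(7358 + 40459) = (-29566 + 39/31)*(7358 + 40459) = -916507/31*47817 = -43824615219/31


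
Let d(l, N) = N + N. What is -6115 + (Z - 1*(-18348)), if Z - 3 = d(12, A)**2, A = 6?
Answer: 12380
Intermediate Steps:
d(l, N) = 2*N
Z = 147 (Z = 3 + (2*6)**2 = 3 + 12**2 = 3 + 144 = 147)
-6115 + (Z - 1*(-18348)) = -6115 + (147 - 1*(-18348)) = -6115 + (147 + 18348) = -6115 + 18495 = 12380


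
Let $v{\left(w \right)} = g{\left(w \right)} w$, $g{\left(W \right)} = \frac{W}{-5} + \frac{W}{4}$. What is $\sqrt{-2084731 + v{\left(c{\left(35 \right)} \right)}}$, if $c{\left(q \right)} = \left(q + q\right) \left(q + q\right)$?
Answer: $i \sqrt{884231} \approx 940.34 i$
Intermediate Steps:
$g{\left(W \right)} = \frac{W}{20}$ ($g{\left(W \right)} = W \left(- \frac{1}{5}\right) + W \frac{1}{4} = - \frac{W}{5} + \frac{W}{4} = \frac{W}{20}$)
$c{\left(q \right)} = 4 q^{2}$ ($c{\left(q \right)} = 2 q 2 q = 4 q^{2}$)
$v{\left(w \right)} = \frac{w^{2}}{20}$ ($v{\left(w \right)} = \frac{w}{20} w = \frac{w^{2}}{20}$)
$\sqrt{-2084731 + v{\left(c{\left(35 \right)} \right)}} = \sqrt{-2084731 + \frac{\left(4 \cdot 35^{2}\right)^{2}}{20}} = \sqrt{-2084731 + \frac{\left(4 \cdot 1225\right)^{2}}{20}} = \sqrt{-2084731 + \frac{4900^{2}}{20}} = \sqrt{-2084731 + \frac{1}{20} \cdot 24010000} = \sqrt{-2084731 + 1200500} = \sqrt{-884231} = i \sqrt{884231}$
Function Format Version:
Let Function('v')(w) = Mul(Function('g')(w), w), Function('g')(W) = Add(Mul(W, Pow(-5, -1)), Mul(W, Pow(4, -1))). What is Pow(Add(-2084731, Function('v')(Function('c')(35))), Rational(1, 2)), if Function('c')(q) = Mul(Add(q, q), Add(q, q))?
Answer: Mul(I, Pow(884231, Rational(1, 2))) ≈ Mul(940.34, I)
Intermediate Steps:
Function('g')(W) = Mul(Rational(1, 20), W) (Function('g')(W) = Add(Mul(W, Rational(-1, 5)), Mul(W, Rational(1, 4))) = Add(Mul(Rational(-1, 5), W), Mul(Rational(1, 4), W)) = Mul(Rational(1, 20), W))
Function('c')(q) = Mul(4, Pow(q, 2)) (Function('c')(q) = Mul(Mul(2, q), Mul(2, q)) = Mul(4, Pow(q, 2)))
Function('v')(w) = Mul(Rational(1, 20), Pow(w, 2)) (Function('v')(w) = Mul(Mul(Rational(1, 20), w), w) = Mul(Rational(1, 20), Pow(w, 2)))
Pow(Add(-2084731, Function('v')(Function('c')(35))), Rational(1, 2)) = Pow(Add(-2084731, Mul(Rational(1, 20), Pow(Mul(4, Pow(35, 2)), 2))), Rational(1, 2)) = Pow(Add(-2084731, Mul(Rational(1, 20), Pow(Mul(4, 1225), 2))), Rational(1, 2)) = Pow(Add(-2084731, Mul(Rational(1, 20), Pow(4900, 2))), Rational(1, 2)) = Pow(Add(-2084731, Mul(Rational(1, 20), 24010000)), Rational(1, 2)) = Pow(Add(-2084731, 1200500), Rational(1, 2)) = Pow(-884231, Rational(1, 2)) = Mul(I, Pow(884231, Rational(1, 2)))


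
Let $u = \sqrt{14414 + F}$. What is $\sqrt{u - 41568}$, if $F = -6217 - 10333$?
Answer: $\sqrt{-41568 + 2 i \sqrt{534}} \approx 0.113 + 203.88 i$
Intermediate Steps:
$F = -16550$
$u = 2 i \sqrt{534}$ ($u = \sqrt{14414 - 16550} = \sqrt{-2136} = 2 i \sqrt{534} \approx 46.217 i$)
$\sqrt{u - 41568} = \sqrt{2 i \sqrt{534} - 41568} = \sqrt{-41568 + 2 i \sqrt{534}}$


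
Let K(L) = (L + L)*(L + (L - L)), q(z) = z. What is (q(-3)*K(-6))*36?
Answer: -7776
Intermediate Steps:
K(L) = 2*L**2 (K(L) = (2*L)*(L + 0) = (2*L)*L = 2*L**2)
(q(-3)*K(-6))*36 = -6*(-6)**2*36 = -6*36*36 = -3*72*36 = -216*36 = -7776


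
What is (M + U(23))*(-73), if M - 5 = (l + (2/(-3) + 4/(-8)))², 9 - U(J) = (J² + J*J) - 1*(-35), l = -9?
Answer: 2563979/36 ≈ 71222.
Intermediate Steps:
U(J) = -26 - 2*J² (U(J) = 9 - ((J² + J*J) - 1*(-35)) = 9 - ((J² + J²) + 35) = 9 - (2*J² + 35) = 9 - (35 + 2*J²) = 9 + (-35 - 2*J²) = -26 - 2*J²)
M = 3901/36 (M = 5 + (-9 + (2/(-3) + 4/(-8)))² = 5 + (-9 + (2*(-⅓) + 4*(-⅛)))² = 5 + (-9 + (-⅔ - ½))² = 5 + (-9 - 7/6)² = 5 + (-61/6)² = 5 + 3721/36 = 3901/36 ≈ 108.36)
(M + U(23))*(-73) = (3901/36 + (-26 - 2*23²))*(-73) = (3901/36 + (-26 - 2*529))*(-73) = (3901/36 + (-26 - 1058))*(-73) = (3901/36 - 1084)*(-73) = -35123/36*(-73) = 2563979/36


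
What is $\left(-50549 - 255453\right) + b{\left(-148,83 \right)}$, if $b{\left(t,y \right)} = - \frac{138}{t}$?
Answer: $- \frac{22644079}{74} \approx -3.06 \cdot 10^{5}$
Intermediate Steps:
$\left(-50549 - 255453\right) + b{\left(-148,83 \right)} = \left(-50549 - 255453\right) - \frac{138}{-148} = -306002 - - \frac{69}{74} = -306002 + \frac{69}{74} = - \frac{22644079}{74}$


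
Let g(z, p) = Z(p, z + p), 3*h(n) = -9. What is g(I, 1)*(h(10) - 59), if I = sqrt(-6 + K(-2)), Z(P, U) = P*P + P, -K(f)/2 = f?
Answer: -124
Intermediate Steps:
K(f) = -2*f
Z(P, U) = P + P**2 (Z(P, U) = P**2 + P = P + P**2)
I = I*sqrt(2) (I = sqrt(-6 - 2*(-2)) = sqrt(-6 + 4) = sqrt(-2) = I*sqrt(2) ≈ 1.4142*I)
h(n) = -3 (h(n) = (1/3)*(-9) = -3)
g(z, p) = p*(1 + p)
g(I, 1)*(h(10) - 59) = (1*(1 + 1))*(-3 - 59) = (1*2)*(-62) = 2*(-62) = -124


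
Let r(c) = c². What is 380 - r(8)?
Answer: 316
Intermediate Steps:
380 - r(8) = 380 - 1*8² = 380 - 1*64 = 380 - 64 = 316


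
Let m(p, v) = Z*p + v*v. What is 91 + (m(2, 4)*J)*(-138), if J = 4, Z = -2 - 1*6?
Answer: 91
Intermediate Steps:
Z = -8 (Z = -2 - 6 = -8)
m(p, v) = v**2 - 8*p (m(p, v) = -8*p + v*v = -8*p + v**2 = v**2 - 8*p)
91 + (m(2, 4)*J)*(-138) = 91 + ((4**2 - 8*2)*4)*(-138) = 91 + ((16 - 16)*4)*(-138) = 91 + (0*4)*(-138) = 91 + 0*(-138) = 91 + 0 = 91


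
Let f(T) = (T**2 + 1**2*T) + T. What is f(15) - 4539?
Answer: -4284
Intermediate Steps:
f(T) = T**2 + 2*T (f(T) = (T**2 + 1*T) + T = (T**2 + T) + T = (T + T**2) + T = T**2 + 2*T)
f(15) - 4539 = 15*(2 + 15) - 4539 = 15*17 - 4539 = 255 - 4539 = -4284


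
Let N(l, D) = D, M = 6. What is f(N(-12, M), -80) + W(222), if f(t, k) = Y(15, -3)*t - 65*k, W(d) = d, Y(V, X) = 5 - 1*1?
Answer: 5446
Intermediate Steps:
Y(V, X) = 4 (Y(V, X) = 5 - 1 = 4)
f(t, k) = -65*k + 4*t (f(t, k) = 4*t - 65*k = -65*k + 4*t)
f(N(-12, M), -80) + W(222) = (-65*(-80) + 4*6) + 222 = (5200 + 24) + 222 = 5224 + 222 = 5446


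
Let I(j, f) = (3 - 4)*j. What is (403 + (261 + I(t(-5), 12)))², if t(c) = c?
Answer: 447561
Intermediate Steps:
I(j, f) = -j
(403 + (261 + I(t(-5), 12)))² = (403 + (261 - 1*(-5)))² = (403 + (261 + 5))² = (403 + 266)² = 669² = 447561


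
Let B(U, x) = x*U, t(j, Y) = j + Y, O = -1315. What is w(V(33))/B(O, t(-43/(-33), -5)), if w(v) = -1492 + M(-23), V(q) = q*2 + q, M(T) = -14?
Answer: -24849/80215 ≈ -0.30978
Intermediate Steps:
t(j, Y) = Y + j
B(U, x) = U*x
V(q) = 3*q (V(q) = 2*q + q = 3*q)
w(v) = -1506 (w(v) = -1492 - 14 = -1506)
w(V(33))/B(O, t(-43/(-33), -5)) = -1506*(-1/(1315*(-5 - 43/(-33)))) = -1506*(-1/(1315*(-5 - 43*(-1/33)))) = -1506*(-1/(1315*(-5 + 43/33))) = -1506/((-1315*(-122/33))) = -1506/160430/33 = -1506*33/160430 = -24849/80215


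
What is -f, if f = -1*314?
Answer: 314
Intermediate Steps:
f = -314
-f = -1*(-314) = 314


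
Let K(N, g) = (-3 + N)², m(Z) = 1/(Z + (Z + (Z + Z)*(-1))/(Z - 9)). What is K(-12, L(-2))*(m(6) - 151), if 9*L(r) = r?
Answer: -271575/8 ≈ -33947.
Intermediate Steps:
L(r) = r/9
m(Z) = 1/(Z - Z/(-9 + Z)) (m(Z) = 1/(Z + (Z + (2*Z)*(-1))/(-9 + Z)) = 1/(Z + (Z - 2*Z)/(-9 + Z)) = 1/(Z + (-Z)/(-9 + Z)) = 1/(Z - Z/(-9 + Z)))
K(-12, L(-2))*(m(6) - 151) = (-3 - 12)²*((-9 + 6)/(6*(-10 + 6)) - 151) = (-15)²*((⅙)*(-3)/(-4) - 151) = 225*((⅙)*(-¼)*(-3) - 151) = 225*(⅛ - 151) = 225*(-1207/8) = -271575/8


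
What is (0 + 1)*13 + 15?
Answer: 28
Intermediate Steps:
(0 + 1)*13 + 15 = 1*13 + 15 = 13 + 15 = 28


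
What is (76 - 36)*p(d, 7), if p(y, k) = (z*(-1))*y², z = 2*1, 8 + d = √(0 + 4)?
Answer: -2880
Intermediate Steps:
d = -6 (d = -8 + √(0 + 4) = -8 + √4 = -8 + 2 = -6)
z = 2
p(y, k) = -2*y² (p(y, k) = (2*(-1))*y² = -2*y²)
(76 - 36)*p(d, 7) = (76 - 36)*(-2*(-6)²) = 40*(-2*36) = 40*(-72) = -2880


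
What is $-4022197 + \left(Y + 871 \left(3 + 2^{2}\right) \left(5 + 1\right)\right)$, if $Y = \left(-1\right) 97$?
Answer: $-3985712$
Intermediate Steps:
$Y = -97$
$-4022197 + \left(Y + 871 \left(3 + 2^{2}\right) \left(5 + 1\right)\right) = -4022197 - \left(97 - 871 \left(3 + 2^{2}\right) \left(5 + 1\right)\right) = -4022197 - \left(97 - 871 \left(3 + 4\right) 6\right) = -4022197 - \left(97 - 871 \cdot 7 \cdot 6\right) = -4022197 + \left(-97 + 871 \cdot 42\right) = -4022197 + \left(-97 + 36582\right) = -4022197 + 36485 = -3985712$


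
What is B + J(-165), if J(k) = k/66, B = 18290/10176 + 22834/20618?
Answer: 21235021/52452192 ≈ 0.40485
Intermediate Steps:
B = 152365501/52452192 (B = 18290*(1/10176) + 22834*(1/20618) = 9145/5088 + 11417/10309 = 152365501/52452192 ≈ 2.9048)
J(k) = k/66 (J(k) = k*(1/66) = k/66)
B + J(-165) = 152365501/52452192 + (1/66)*(-165) = 152365501/52452192 - 5/2 = 21235021/52452192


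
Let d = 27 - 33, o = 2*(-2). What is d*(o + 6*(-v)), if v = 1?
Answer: 60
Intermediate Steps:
o = -4
d = -6
d*(o + 6*(-v)) = -6*(-4 + 6*(-1*1)) = -6*(-4 + 6*(-1)) = -6*(-4 - 6) = -6*(-10) = 60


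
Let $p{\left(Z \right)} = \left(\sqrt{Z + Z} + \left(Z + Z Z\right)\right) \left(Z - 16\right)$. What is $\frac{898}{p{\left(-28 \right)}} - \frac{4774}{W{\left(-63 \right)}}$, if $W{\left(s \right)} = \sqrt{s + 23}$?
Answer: $- \frac{12123}{449108} + \frac{449 i \sqrt{14}}{6287512} + \frac{2387 i \sqrt{10}}{10} \approx -0.026994 + 754.84 i$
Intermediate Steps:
$p{\left(Z \right)} = \left(-16 + Z\right) \left(Z + Z^{2} + \sqrt{2} \sqrt{Z}\right)$ ($p{\left(Z \right)} = \left(\sqrt{2 Z} + \left(Z + Z^{2}\right)\right) \left(-16 + Z\right) = \left(\sqrt{2} \sqrt{Z} + \left(Z + Z^{2}\right)\right) \left(-16 + Z\right) = \left(Z + Z^{2} + \sqrt{2} \sqrt{Z}\right) \left(-16 + Z\right) = \left(-16 + Z\right) \left(Z + Z^{2} + \sqrt{2} \sqrt{Z}\right)$)
$W{\left(s \right)} = \sqrt{23 + s}$
$\frac{898}{p{\left(-28 \right)}} - \frac{4774}{W{\left(-63 \right)}} = \frac{898}{\left(-28\right)^{3} - -448 - 15 \left(-28\right)^{2} + \sqrt{2} \left(-28\right)^{\frac{3}{2}} - 16 \sqrt{2} \sqrt{-28}} - \frac{4774}{\sqrt{23 - 63}} = \frac{898}{-21952 + 448 - 11760 + \sqrt{2} \left(- 56 i \sqrt{7}\right) - 16 \sqrt{2} \cdot 2 i \sqrt{7}} - \frac{4774}{\sqrt{-40}} = \frac{898}{-21952 + 448 - 11760 - 56 i \sqrt{14} - 32 i \sqrt{14}} - \frac{4774}{2 i \sqrt{10}} = \frac{898}{-33264 - 88 i \sqrt{14}} - 4774 \left(- \frac{i \sqrt{10}}{20}\right) = \frac{898}{-33264 - 88 i \sqrt{14}} + \frac{2387 i \sqrt{10}}{10}$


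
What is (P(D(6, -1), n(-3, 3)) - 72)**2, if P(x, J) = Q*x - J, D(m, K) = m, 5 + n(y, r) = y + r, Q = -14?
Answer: 22801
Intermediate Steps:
n(y, r) = -5 + r + y (n(y, r) = -5 + (y + r) = -5 + (r + y) = -5 + r + y)
P(x, J) = -J - 14*x (P(x, J) = -14*x - J = -J - 14*x)
(P(D(6, -1), n(-3, 3)) - 72)**2 = ((-(-5 + 3 - 3) - 14*6) - 72)**2 = ((-1*(-5) - 84) - 72)**2 = ((5 - 84) - 72)**2 = (-79 - 72)**2 = (-151)**2 = 22801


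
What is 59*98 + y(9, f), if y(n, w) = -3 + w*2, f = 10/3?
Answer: 17357/3 ≈ 5785.7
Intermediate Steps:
f = 10/3 (f = 10*(1/3) = 10/3 ≈ 3.3333)
y(n, w) = -3 + 2*w
59*98 + y(9, f) = 59*98 + (-3 + 2*(10/3)) = 5782 + (-3 + 20/3) = 5782 + 11/3 = 17357/3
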